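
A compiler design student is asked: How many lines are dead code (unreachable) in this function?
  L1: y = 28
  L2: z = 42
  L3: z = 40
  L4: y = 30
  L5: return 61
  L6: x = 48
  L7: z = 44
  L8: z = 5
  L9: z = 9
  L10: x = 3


Analyzing control flow:
  L1: reachable (before return)
  L2: reachable (before return)
  L3: reachable (before return)
  L4: reachable (before return)
  L5: reachable (return statement)
  L6: DEAD (after return at L5)
  L7: DEAD (after return at L5)
  L8: DEAD (after return at L5)
  L9: DEAD (after return at L5)
  L10: DEAD (after return at L5)
Return at L5, total lines = 10
Dead lines: L6 through L10
Count: 5

5


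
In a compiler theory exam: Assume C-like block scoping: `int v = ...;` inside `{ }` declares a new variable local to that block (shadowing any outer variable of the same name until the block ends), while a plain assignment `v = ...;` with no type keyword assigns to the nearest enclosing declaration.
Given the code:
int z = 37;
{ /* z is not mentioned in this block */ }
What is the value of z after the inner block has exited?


Analyzing scoping rules:
Outer scope: declares z = 37
Inner block: z is neither redeclared nor assigned -> unchanged
After the block -> 37
Result: 37

37


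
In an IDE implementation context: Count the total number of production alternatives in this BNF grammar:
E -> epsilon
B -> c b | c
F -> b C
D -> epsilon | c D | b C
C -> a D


Counting alternatives per rule:
  E: 1 alternative(s)
  B: 2 alternative(s)
  F: 1 alternative(s)
  D: 3 alternative(s)
  C: 1 alternative(s)
Sum: 1 + 2 + 1 + 3 + 1 = 8

8


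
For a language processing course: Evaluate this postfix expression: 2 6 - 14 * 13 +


Processing tokens left to right:
Push 2, Push 6
Pop 2 and 6, compute 2 - 6 = -4, push -4
Push 14
Pop -4 and 14, compute -4 * 14 = -56, push -56
Push 13
Pop -56 and 13, compute -56 + 13 = -43, push -43
Stack result: -43

-43


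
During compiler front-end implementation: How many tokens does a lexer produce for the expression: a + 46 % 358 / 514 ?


Scanning 'a + 46 % 358 / 514'
Token 1: 'a' -> identifier
Token 2: '+' -> operator
Token 3: '46' -> integer_literal
Token 4: '%' -> operator
Token 5: '358' -> integer_literal
Token 6: '/' -> operator
Token 7: '514' -> integer_literal
Total tokens: 7

7


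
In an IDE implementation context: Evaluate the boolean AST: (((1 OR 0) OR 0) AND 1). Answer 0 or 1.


Step 1: Evaluate inner node
  1 OR 0 = 1
Step 2: Evaluate next node
  1 OR 0 = 1
Step 3: Evaluate root node
  1 AND 1 = 1

1


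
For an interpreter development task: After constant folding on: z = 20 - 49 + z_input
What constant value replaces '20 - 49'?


Identifying constant sub-expression:
  Original: z = 20 - 49 + z_input
  20 and 49 are both compile-time constants
  Evaluating: 20 - 49 = -29
  After folding: z = -29 + z_input

-29


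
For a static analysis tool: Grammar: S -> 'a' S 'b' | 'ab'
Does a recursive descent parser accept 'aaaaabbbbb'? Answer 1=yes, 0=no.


Grammar accepts strings of the form a^n b^n (n >= 1)
Word: 'aaaaabbbbb'
Counting: 5 a's and 5 b's
Check: 5 == 5? Yes
Derivation (S -> aSb applied 4 time(s), then S -> ab): S => aSb => aaSbb => aaaSbbb => aaaaSbbbb => aaaaabbbbb
Accepted

1


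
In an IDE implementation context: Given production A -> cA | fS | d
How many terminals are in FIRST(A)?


Production: A -> cA | fS | d
Examining each alternative for leading terminals:
  A -> cA : first terminal = 'c'
  A -> fS : first terminal = 'f'
  A -> d : first terminal = 'd'
FIRST(A) = {c, d, f}
Count: 3

3


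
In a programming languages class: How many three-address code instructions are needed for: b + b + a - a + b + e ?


Expression: b + b + a - a + b + e
Generating three-address code (respecting * over +/- precedence):
  Instruction 1: t1 = b + b
  Instruction 2: t2 = t1 + a
  Instruction 3: t3 = t2 - a
  Instruction 4: t4 = t3 + b
  Instruction 5: t5 = t4 + e
Total instructions: 5

5


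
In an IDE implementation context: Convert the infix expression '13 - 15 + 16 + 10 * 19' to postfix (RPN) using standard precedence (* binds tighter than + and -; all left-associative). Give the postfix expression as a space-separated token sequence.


Applying the shunting-yard algorithm:
  Operand 13 -> output
  Push '-' onto operator stack -> op-stack: [-]
  Operand 15 -> output
  See '+' (prec 1); top '-' (prec 1) >= it -> pop '-' to output
  Push '+' onto operator stack -> op-stack: [+]
  Operand 16 -> output
  See '+' (prec 1); top '+' (prec 1) >= it -> pop '+' to output
  Push '+' onto operator stack -> op-stack: [+]
  Operand 10 -> output
  Push '*' onto operator stack -> op-stack: [+, *]
  Operand 19 -> output
  End of input: pop '*' to output
  End of input: pop '+' to output
Postfix result: 13 15 - 16 + 10 19 * +

13 15 - 16 + 10 19 * +


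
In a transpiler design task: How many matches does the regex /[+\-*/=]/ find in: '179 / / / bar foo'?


Pattern: /[+\-*/=]/ (operators)
Input: '179 / / / bar foo'
Scanning for matches:
  Match 1: '/'
  Match 2: '/'
  Match 3: '/'
Total matches: 3

3


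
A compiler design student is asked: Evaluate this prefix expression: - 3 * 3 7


Parsing prefix expression: - 3 * 3 7
Step 1: Innermost operation '* 3 7'
  3 * 7 = 21
Step 2: Outer operation '- 3 [21]'
  3 - 21 = -18

-18


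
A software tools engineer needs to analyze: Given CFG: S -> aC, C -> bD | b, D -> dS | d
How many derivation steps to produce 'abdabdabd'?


Grammar: S -> aC, C -> bD | b, D -> dS | d
Deriving 'abdabdabd':
Step 1: S -> aC => aC
Step 2: C -> bD => abD
Step 3: D -> dS => abdS
Step 4: S -> aC => abdaC
Step 5: C -> bD => abdabD
Step 6: D -> dS => abdabdS
Step 7: S -> aC => abdabdaC
Step 8: C -> bD => abdabdabD
Step 9: D -> d => abdabdabd
Total derivation steps: 9

9


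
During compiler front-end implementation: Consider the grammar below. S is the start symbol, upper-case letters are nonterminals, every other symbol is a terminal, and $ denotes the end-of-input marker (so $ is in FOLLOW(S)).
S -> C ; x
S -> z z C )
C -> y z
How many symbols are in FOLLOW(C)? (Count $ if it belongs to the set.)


S is the start symbol and does not occur in any rule body, so FOLLOW(S) = {$}.
Examining every occurrence of C in a rule body:
  S -> C ; x : C is followed by terminal ';' -> add ';'
  S -> z z C ) : C is followed by terminal ')' -> add ')'
  C -> y z : C does not occur in the body -> contributes nothing
FOLLOW(C) = {), ;}
Count: 2

2


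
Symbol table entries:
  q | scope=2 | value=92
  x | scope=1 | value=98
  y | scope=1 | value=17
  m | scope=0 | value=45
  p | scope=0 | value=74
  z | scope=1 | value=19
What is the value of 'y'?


Searching symbol table for 'y':
  q | scope=2 | value=92
  x | scope=1 | value=98
  y | scope=1 | value=17 <- MATCH
  m | scope=0 | value=45
  p | scope=0 | value=74
  z | scope=1 | value=19
Found 'y' at scope 1 with value 17

17


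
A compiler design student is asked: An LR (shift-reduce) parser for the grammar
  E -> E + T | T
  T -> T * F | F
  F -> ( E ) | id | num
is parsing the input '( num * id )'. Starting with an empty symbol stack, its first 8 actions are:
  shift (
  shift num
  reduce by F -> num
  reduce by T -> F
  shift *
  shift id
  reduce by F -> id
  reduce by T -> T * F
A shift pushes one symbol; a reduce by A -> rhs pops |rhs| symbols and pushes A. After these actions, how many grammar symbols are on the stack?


Tracking the symbol stack through each action:
  Action 1: shift '(' : push -> stack = [(] (size 1)
  Action 2: shift 'num' : push -> stack = [(, num] (size 2)
  Action 3: reduce by F -> num : pop 1, push F -> stack = [(, F] (size 2)
  Action 4: reduce by T -> F : pop 1, push T -> stack = [(, T] (size 2)
  Action 5: shift '*' : push -> stack = [(, T, *] (size 3)
  Action 6: shift 'id' : push -> stack = [(, T, *, id] (size 4)
  Action 7: reduce by F -> id : pop 1, push F -> stack = [(, T, *, F] (size 4)
  Action 8: reduce by T -> T * F : pop 3, push T -> stack = [(, T] (size 2)
Final stack size: 2

2


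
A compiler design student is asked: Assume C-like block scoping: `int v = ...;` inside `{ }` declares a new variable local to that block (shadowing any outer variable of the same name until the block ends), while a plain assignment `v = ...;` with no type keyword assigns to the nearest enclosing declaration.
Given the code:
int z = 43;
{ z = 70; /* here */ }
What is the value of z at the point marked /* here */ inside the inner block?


Analyzing scoping rules:
Outer scope: declares z = 43
Inner block: 'z = 70;' has no type keyword, so it is an assignment to the outer z (no shadowing)
Inside the block, after the assignment -> 70
Result: 70

70


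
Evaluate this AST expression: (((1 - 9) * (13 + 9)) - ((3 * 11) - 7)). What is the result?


Expression: (((1 - 9) * (13 + 9)) - ((3 * 11) - 7))
Evaluating step by step:
  1 - 9 = -8
  13 + 9 = 22
  -8 * 22 = -176
  3 * 11 = 33
  33 - 7 = 26
  -176 - 26 = -202
Result: -202

-202


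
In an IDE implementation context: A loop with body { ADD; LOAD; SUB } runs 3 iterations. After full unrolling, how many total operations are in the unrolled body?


Loop body operations: ADD, LOAD, SUB (3 ops per iteration)
Unrolling 3 iterations:
  Iteration 1: ADD, LOAD, SUB (3 ops)
  Iteration 2: ADD, LOAD, SUB (3 ops)
  Iteration 3: ADD, LOAD, SUB (3 ops)
Total: 3 iterations * 3 ops/iter = 9 operations

9


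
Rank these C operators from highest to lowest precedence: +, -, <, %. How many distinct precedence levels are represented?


Looking up precedence for each operator:
  + -> precedence 5
  - -> precedence 5
  < -> precedence 4
  % -> precedence 6
Sorted highest to lowest: %, +, -, <
Distinct precedence values: [6, 5, 4]
Number of distinct levels: 3

3


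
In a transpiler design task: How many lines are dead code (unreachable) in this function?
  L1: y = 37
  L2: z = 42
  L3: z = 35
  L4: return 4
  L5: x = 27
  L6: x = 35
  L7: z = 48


Analyzing control flow:
  L1: reachable (before return)
  L2: reachable (before return)
  L3: reachable (before return)
  L4: reachable (return statement)
  L5: DEAD (after return at L4)
  L6: DEAD (after return at L4)
  L7: DEAD (after return at L4)
Return at L4, total lines = 7
Dead lines: L5 through L7
Count: 3

3


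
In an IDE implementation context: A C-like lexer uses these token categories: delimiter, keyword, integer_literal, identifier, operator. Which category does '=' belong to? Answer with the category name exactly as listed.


Token: '='
Checking categories:
  identifier: no
  integer_literal: no
  operator: YES
  keyword: no
  delimiter: no
Category: operator

operator


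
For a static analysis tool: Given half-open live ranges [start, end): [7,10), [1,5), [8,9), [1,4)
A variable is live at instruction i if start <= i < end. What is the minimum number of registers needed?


Live ranges:
  Var0: [7, 10)
  Var1: [1, 5)
  Var2: [8, 9)
  Var3: [1, 4)
Sweep-line events (position, delta, active):
  pos=1 start -> active=1
  pos=1 start -> active=2
  pos=4 end -> active=1
  pos=5 end -> active=0
  pos=7 start -> active=1
  pos=8 start -> active=2
  pos=9 end -> active=1
  pos=10 end -> active=0
Maximum simultaneous active: 2
Minimum registers needed: 2

2


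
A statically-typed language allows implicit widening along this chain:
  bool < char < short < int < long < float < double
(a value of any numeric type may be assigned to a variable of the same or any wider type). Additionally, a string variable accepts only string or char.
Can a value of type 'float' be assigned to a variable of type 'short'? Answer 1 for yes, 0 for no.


Target variable type: short
Source value type: float
Numeric ranks: float=5, short=2
Widening allowed iff rank(source) <= rank(target): 5 <= 2? No
Result: 0

0


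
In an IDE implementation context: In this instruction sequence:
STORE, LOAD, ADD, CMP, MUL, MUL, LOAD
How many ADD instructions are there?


Scanning instruction sequence for ADD:
  Position 1: STORE
  Position 2: LOAD
  Position 3: ADD <- MATCH
  Position 4: CMP
  Position 5: MUL
  Position 6: MUL
  Position 7: LOAD
Matches at positions: [3]
Total ADD count: 1

1


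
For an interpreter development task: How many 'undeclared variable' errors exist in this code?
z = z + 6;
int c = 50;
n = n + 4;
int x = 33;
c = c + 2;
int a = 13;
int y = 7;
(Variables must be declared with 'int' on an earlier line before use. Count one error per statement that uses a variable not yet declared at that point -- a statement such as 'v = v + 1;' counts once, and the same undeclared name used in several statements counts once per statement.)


Scanning code line by line:
  Line 1: use 'z' -> ERROR (undeclared)
  Line 2: declare 'c' -> declared = ['c']
  Line 3: use 'n' -> ERROR (undeclared)
  Line 4: declare 'x' -> declared = ['c', 'x']
  Line 5: use 'c' -> OK (declared)
  Line 6: declare 'a' -> declared = ['a', 'c', 'x']
  Line 7: declare 'y' -> declared = ['a', 'c', 'x', 'y']
Total undeclared variable errors: 2

2


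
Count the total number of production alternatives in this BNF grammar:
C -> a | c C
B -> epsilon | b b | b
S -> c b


Counting alternatives per rule:
  C: 2 alternative(s)
  B: 3 alternative(s)
  S: 1 alternative(s)
Sum: 2 + 3 + 1 = 6

6


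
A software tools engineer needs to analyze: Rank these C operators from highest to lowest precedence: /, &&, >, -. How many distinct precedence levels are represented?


Looking up precedence for each operator:
  / -> precedence 6
  && -> precedence 2
  > -> precedence 4
  - -> precedence 5
Sorted highest to lowest: /, -, >, &&
Distinct precedence values: [6, 5, 4, 2]
Number of distinct levels: 4

4


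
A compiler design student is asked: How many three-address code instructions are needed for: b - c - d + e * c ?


Expression: b - c - d + e * c
Generating three-address code (respecting * over +/- precedence):
  Instruction 1: t1 = e * c
  Instruction 2: t2 = b - c
  Instruction 3: t3 = t2 - d
  Instruction 4: t4 = t3 + t1
Total instructions: 4

4


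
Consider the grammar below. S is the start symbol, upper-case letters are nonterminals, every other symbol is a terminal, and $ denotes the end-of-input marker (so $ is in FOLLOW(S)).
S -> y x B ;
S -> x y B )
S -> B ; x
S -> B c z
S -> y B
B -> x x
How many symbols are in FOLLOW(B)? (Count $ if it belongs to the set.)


S is the start symbol and does not occur in any rule body, so FOLLOW(S) = {$}.
Examining every occurrence of B in a rule body:
  S -> y x B ; : B is followed by terminal ';' -> add ';'
  S -> x y B ) : B is followed by terminal ')' -> add ')'
  S -> B ; x : B is followed by terminal ';' -> add ';' (already in the set)
  S -> B c z : B is followed by terminal 'c' -> add 'c'
  S -> y B : B is at the right end -> add FOLLOW(S) = {$}
  B -> x x : B does not occur in the body -> contributes nothing
FOLLOW(B) = {), ;, c, $}
Count: 4

4


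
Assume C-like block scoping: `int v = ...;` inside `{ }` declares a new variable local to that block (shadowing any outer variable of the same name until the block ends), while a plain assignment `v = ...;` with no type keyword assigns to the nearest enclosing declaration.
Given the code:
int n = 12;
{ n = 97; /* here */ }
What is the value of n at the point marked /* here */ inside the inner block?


Analyzing scoping rules:
Outer scope: declares n = 12
Inner block: 'n = 97;' has no type keyword, so it is an assignment to the outer n (no shadowing)
Inside the block, after the assignment -> 97
Result: 97

97


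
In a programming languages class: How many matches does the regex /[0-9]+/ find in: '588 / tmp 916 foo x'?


Pattern: /[0-9]+/ (int literals)
Input: '588 / tmp 916 foo x'
Scanning for matches:
  Match 1: '588'
  Match 2: '916'
Total matches: 2

2


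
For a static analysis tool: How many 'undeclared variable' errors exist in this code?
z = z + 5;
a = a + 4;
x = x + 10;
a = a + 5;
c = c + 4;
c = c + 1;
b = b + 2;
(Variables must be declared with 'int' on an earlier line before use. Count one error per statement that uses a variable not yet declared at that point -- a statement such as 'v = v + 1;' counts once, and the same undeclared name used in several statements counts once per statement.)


Scanning code line by line:
  Line 1: use 'z' -> ERROR (undeclared)
  Line 2: use 'a' -> ERROR (undeclared)
  Line 3: use 'x' -> ERROR (undeclared)
  Line 4: use 'a' -> ERROR (undeclared)
  Line 5: use 'c' -> ERROR (undeclared)
  Line 6: use 'c' -> ERROR (undeclared)
  Line 7: use 'b' -> ERROR (undeclared)
Total undeclared variable errors: 7

7


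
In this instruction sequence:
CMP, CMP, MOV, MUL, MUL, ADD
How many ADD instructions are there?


Scanning instruction sequence for ADD:
  Position 1: CMP
  Position 2: CMP
  Position 3: MOV
  Position 4: MUL
  Position 5: MUL
  Position 6: ADD <- MATCH
Matches at positions: [6]
Total ADD count: 1

1


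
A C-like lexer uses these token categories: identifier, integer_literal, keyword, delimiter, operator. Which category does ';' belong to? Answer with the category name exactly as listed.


Token: ';'
Checking categories:
  identifier: no
  integer_literal: no
  operator: no
  keyword: no
  delimiter: YES
Category: delimiter

delimiter


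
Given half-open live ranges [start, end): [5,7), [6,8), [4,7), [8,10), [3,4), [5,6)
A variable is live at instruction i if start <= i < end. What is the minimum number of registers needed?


Live ranges:
  Var0: [5, 7)
  Var1: [6, 8)
  Var2: [4, 7)
  Var3: [8, 10)
  Var4: [3, 4)
  Var5: [5, 6)
Sweep-line events (position, delta, active):
  pos=3 start -> active=1
  pos=4 end -> active=0
  pos=4 start -> active=1
  pos=5 start -> active=2
  pos=5 start -> active=3
  pos=6 end -> active=2
  pos=6 start -> active=3
  pos=7 end -> active=2
  pos=7 end -> active=1
  pos=8 end -> active=0
  pos=8 start -> active=1
  pos=10 end -> active=0
Maximum simultaneous active: 3
Minimum registers needed: 3

3


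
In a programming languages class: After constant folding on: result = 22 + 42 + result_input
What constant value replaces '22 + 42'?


Identifying constant sub-expression:
  Original: result = 22 + 42 + result_input
  22 and 42 are both compile-time constants
  Evaluating: 22 + 42 = 64
  After folding: result = 64 + result_input

64


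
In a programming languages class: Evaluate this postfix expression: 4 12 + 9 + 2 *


Processing tokens left to right:
Push 4, Push 12
Pop 4 and 12, compute 4 + 12 = 16, push 16
Push 9
Pop 16 and 9, compute 16 + 9 = 25, push 25
Push 2
Pop 25 and 2, compute 25 * 2 = 50, push 50
Stack result: 50

50


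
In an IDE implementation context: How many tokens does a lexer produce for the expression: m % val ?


Scanning 'm % val'
Token 1: 'm' -> identifier
Token 2: '%' -> operator
Token 3: 'val' -> identifier
Total tokens: 3

3


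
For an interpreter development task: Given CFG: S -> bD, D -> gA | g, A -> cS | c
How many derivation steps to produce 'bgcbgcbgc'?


Grammar: S -> bD, D -> gA | g, A -> cS | c
Deriving 'bgcbgcbgc':
Step 1: S -> bD => bD
Step 2: D -> gA => bgA
Step 3: A -> cS => bgcS
Step 4: S -> bD => bgcbD
Step 5: D -> gA => bgcbgA
Step 6: A -> cS => bgcbgcS
Step 7: S -> bD => bgcbgcbD
Step 8: D -> gA => bgcbgcbgA
Step 9: A -> c => bgcbgcbgc
Total derivation steps: 9

9


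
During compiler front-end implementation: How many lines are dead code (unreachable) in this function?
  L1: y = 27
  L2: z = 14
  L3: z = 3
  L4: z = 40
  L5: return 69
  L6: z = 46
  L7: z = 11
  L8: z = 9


Analyzing control flow:
  L1: reachable (before return)
  L2: reachable (before return)
  L3: reachable (before return)
  L4: reachable (before return)
  L5: reachable (return statement)
  L6: DEAD (after return at L5)
  L7: DEAD (after return at L5)
  L8: DEAD (after return at L5)
Return at L5, total lines = 8
Dead lines: L6 through L8
Count: 3

3


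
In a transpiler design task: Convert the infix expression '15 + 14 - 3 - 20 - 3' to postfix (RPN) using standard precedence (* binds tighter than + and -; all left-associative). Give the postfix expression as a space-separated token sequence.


Applying the shunting-yard algorithm:
  Operand 15 -> output
  Push '+' onto operator stack -> op-stack: [+]
  Operand 14 -> output
  See '-' (prec 1); top '+' (prec 1) >= it -> pop '+' to output
  Push '-' onto operator stack -> op-stack: [-]
  Operand 3 -> output
  See '-' (prec 1); top '-' (prec 1) >= it -> pop '-' to output
  Push '-' onto operator stack -> op-stack: [-]
  Operand 20 -> output
  See '-' (prec 1); top '-' (prec 1) >= it -> pop '-' to output
  Push '-' onto operator stack -> op-stack: [-]
  Operand 3 -> output
  End of input: pop '-' to output
Postfix result: 15 14 + 3 - 20 - 3 -

15 14 + 3 - 20 - 3 -


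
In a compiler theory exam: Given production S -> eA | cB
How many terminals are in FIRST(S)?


Production: S -> eA | cB
Examining each alternative for leading terminals:
  S -> eA : first terminal = 'e'
  S -> cB : first terminal = 'c'
FIRST(S) = {c, e}
Count: 2

2


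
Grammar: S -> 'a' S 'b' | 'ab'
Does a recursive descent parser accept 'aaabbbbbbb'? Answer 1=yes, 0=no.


Grammar accepts strings of the form a^n b^n (n >= 1)
Word: 'aaabbbbbbb'
Counting: 3 a's and 7 b's
Check: 3 == 7? No
Mismatch: a-count != b-count
Rejected

0


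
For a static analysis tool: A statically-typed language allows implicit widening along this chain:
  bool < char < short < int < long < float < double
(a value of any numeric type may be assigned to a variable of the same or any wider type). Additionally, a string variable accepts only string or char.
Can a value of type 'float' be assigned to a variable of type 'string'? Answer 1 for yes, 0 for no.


Target variable type: string
Source value type: float
Rule: string accepts only {string, char}
  source 'float' in {string, char}? No
Result: 0

0


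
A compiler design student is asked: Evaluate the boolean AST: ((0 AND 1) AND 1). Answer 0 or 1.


Step 1: Evaluate inner node
  0 AND 1 = 0
Step 2: Evaluate root node
  0 AND 1 = 0

0


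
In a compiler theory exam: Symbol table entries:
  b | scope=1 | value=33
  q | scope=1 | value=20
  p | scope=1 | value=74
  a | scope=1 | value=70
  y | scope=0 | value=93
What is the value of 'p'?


Searching symbol table for 'p':
  b | scope=1 | value=33
  q | scope=1 | value=20
  p | scope=1 | value=74 <- MATCH
  a | scope=1 | value=70
  y | scope=0 | value=93
Found 'p' at scope 1 with value 74

74


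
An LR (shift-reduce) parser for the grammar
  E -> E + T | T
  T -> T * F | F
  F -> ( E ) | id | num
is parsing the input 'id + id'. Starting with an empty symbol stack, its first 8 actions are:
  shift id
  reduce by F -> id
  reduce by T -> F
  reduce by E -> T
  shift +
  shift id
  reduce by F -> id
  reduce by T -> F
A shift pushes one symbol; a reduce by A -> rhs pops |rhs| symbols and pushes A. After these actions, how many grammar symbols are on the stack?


Tracking the symbol stack through each action:
  Action 1: shift 'id' : push -> stack = [id] (size 1)
  Action 2: reduce by F -> id : pop 1, push F -> stack = [F] (size 1)
  Action 3: reduce by T -> F : pop 1, push T -> stack = [T] (size 1)
  Action 4: reduce by E -> T : pop 1, push E -> stack = [E] (size 1)
  Action 5: shift '+' : push -> stack = [E, +] (size 2)
  Action 6: shift 'id' : push -> stack = [E, +, id] (size 3)
  Action 7: reduce by F -> id : pop 1, push F -> stack = [E, +, F] (size 3)
  Action 8: reduce by T -> F : pop 1, push T -> stack = [E, +, T] (size 3)
Final stack size: 3

3


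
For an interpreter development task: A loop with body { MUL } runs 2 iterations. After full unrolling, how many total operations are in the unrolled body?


Loop body operations: MUL (1 op per iteration)
Unrolling 2 iterations:
  Iteration 1: MUL (1 ops)
  Iteration 2: MUL (1 ops)
Total: 2 iterations * 1 ops/iter = 2 operations

2


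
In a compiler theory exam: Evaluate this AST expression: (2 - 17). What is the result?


Expression: (2 - 17)
Evaluating step by step:
  2 - 17 = -15
Result: -15

-15


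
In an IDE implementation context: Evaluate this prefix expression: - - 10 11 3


Parsing prefix expression: - - 10 11 3
Step 1: Innermost operation '- 10 11'
  10 - 11 = -1
Step 2: Outer operation '- [-1] 3'
  -1 - 3 = -4

-4


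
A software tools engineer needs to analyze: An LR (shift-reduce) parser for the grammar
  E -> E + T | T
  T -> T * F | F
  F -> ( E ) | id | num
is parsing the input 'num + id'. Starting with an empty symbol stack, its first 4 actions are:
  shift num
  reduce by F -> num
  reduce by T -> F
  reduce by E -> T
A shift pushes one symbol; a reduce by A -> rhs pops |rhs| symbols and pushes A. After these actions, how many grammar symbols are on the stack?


Tracking the symbol stack through each action:
  Action 1: shift 'num' : push -> stack = [num] (size 1)
  Action 2: reduce by F -> num : pop 1, push F -> stack = [F] (size 1)
  Action 3: reduce by T -> F : pop 1, push T -> stack = [T] (size 1)
  Action 4: reduce by E -> T : pop 1, push E -> stack = [E] (size 1)
Final stack size: 1

1


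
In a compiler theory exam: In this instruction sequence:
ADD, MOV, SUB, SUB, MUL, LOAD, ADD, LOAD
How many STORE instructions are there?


Scanning instruction sequence for STORE:
  Position 1: ADD
  Position 2: MOV
  Position 3: SUB
  Position 4: SUB
  Position 5: MUL
  Position 6: LOAD
  Position 7: ADD
  Position 8: LOAD
Matches at positions: []
Total STORE count: 0

0


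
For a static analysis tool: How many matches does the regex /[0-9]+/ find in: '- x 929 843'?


Pattern: /[0-9]+/ (int literals)
Input: '- x 929 843'
Scanning for matches:
  Match 1: '929'
  Match 2: '843'
Total matches: 2

2


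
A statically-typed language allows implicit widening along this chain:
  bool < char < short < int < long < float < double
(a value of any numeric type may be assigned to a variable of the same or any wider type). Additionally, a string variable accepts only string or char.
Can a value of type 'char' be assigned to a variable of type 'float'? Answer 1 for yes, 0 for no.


Target variable type: float
Source value type: char
Numeric ranks: char=1, float=5
Widening allowed iff rank(source) <= rank(target): 1 <= 5? Yes
Result: 1

1


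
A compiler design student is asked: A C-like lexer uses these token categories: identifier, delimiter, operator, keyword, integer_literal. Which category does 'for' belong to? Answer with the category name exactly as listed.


Token: 'for'
Checking categories:
  identifier: no
  integer_literal: no
  operator: no
  keyword: YES
  delimiter: no
Category: keyword

keyword


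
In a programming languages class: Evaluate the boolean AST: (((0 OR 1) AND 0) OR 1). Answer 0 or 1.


Step 1: Evaluate inner node
  0 OR 1 = 1
Step 2: Evaluate next node
  1 AND 0 = 0
Step 3: Evaluate root node
  0 OR 1 = 1

1


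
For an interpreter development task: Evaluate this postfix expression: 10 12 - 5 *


Processing tokens left to right:
Push 10, Push 12
Pop 10 and 12, compute 10 - 12 = -2, push -2
Push 5
Pop -2 and 5, compute -2 * 5 = -10, push -10
Stack result: -10

-10


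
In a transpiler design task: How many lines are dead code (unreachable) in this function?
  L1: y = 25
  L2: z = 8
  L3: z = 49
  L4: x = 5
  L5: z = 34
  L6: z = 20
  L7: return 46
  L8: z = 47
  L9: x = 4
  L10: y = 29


Analyzing control flow:
  L1: reachable (before return)
  L2: reachable (before return)
  L3: reachable (before return)
  L4: reachable (before return)
  L5: reachable (before return)
  L6: reachable (before return)
  L7: reachable (return statement)
  L8: DEAD (after return at L7)
  L9: DEAD (after return at L7)
  L10: DEAD (after return at L7)
Return at L7, total lines = 10
Dead lines: L8 through L10
Count: 3

3


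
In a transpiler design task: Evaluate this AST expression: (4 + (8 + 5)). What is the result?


Expression: (4 + (8 + 5))
Evaluating step by step:
  8 + 5 = 13
  4 + 13 = 17
Result: 17

17


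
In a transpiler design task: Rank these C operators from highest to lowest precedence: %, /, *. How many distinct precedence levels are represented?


Looking up precedence for each operator:
  % -> precedence 6
  / -> precedence 6
  * -> precedence 6
Sorted highest to lowest: %, /, *
Distinct precedence values: [6]
Number of distinct levels: 1

1


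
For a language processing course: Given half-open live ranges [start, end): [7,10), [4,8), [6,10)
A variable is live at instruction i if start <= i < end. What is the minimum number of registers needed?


Live ranges:
  Var0: [7, 10)
  Var1: [4, 8)
  Var2: [6, 10)
Sweep-line events (position, delta, active):
  pos=4 start -> active=1
  pos=6 start -> active=2
  pos=7 start -> active=3
  pos=8 end -> active=2
  pos=10 end -> active=1
  pos=10 end -> active=0
Maximum simultaneous active: 3
Minimum registers needed: 3

3


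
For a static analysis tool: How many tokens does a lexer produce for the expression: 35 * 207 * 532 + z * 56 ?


Scanning '35 * 207 * 532 + z * 56'
Token 1: '35' -> integer_literal
Token 2: '*' -> operator
Token 3: '207' -> integer_literal
Token 4: '*' -> operator
Token 5: '532' -> integer_literal
Token 6: '+' -> operator
Token 7: 'z' -> identifier
Token 8: '*' -> operator
Token 9: '56' -> integer_literal
Total tokens: 9

9


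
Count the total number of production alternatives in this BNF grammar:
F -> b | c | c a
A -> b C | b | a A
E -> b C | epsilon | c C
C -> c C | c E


Counting alternatives per rule:
  F: 3 alternative(s)
  A: 3 alternative(s)
  E: 3 alternative(s)
  C: 2 alternative(s)
Sum: 3 + 3 + 3 + 2 = 11

11


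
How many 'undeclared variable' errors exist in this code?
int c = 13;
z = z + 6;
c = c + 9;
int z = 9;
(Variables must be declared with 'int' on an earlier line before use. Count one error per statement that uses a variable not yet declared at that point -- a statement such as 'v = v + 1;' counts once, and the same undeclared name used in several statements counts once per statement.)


Scanning code line by line:
  Line 1: declare 'c' -> declared = ['c']
  Line 2: use 'z' -> ERROR (undeclared)
  Line 3: use 'c' -> OK (declared)
  Line 4: declare 'z' -> declared = ['c', 'z']
Total undeclared variable errors: 1

1


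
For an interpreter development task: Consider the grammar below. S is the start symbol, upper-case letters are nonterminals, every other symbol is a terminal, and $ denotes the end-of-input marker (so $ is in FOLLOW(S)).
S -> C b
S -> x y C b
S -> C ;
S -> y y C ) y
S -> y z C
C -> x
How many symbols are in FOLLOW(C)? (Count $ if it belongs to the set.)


S is the start symbol and does not occur in any rule body, so FOLLOW(S) = {$}.
Examining every occurrence of C in a rule body:
  S -> C b : C is followed by terminal 'b' -> add 'b'
  S -> x y C b : C is followed by terminal 'b' -> add 'b' (already in the set)
  S -> C ; : C is followed by terminal ';' -> add ';'
  S -> y y C ) y : C is followed by terminal ')' -> add ')'
  S -> y z C : C is at the right end -> add FOLLOW(S) = {$}
  C -> x : C does not occur in the body -> contributes nothing
FOLLOW(C) = {), ;, b, $}
Count: 4

4


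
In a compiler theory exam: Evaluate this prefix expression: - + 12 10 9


Parsing prefix expression: - + 12 10 9
Step 1: Innermost operation '+ 12 10'
  12 + 10 = 22
Step 2: Outer operation '- [22] 9'
  22 - 9 = 13

13


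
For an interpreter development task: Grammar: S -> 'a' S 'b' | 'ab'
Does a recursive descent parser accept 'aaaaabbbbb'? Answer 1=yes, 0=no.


Grammar accepts strings of the form a^n b^n (n >= 1)
Word: 'aaaaabbbbb'
Counting: 5 a's and 5 b's
Check: 5 == 5? Yes
Derivation (S -> aSb applied 4 time(s), then S -> ab): S => aSb => aaSbb => aaaSbbb => aaaaSbbbb => aaaaabbbbb
Accepted

1


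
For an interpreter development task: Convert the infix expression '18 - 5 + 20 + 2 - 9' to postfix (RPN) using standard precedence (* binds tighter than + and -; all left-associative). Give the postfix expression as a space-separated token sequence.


Applying the shunting-yard algorithm:
  Operand 18 -> output
  Push '-' onto operator stack -> op-stack: [-]
  Operand 5 -> output
  See '+' (prec 1); top '-' (prec 1) >= it -> pop '-' to output
  Push '+' onto operator stack -> op-stack: [+]
  Operand 20 -> output
  See '+' (prec 1); top '+' (prec 1) >= it -> pop '+' to output
  Push '+' onto operator stack -> op-stack: [+]
  Operand 2 -> output
  See '-' (prec 1); top '+' (prec 1) >= it -> pop '+' to output
  Push '-' onto operator stack -> op-stack: [-]
  Operand 9 -> output
  End of input: pop '-' to output
Postfix result: 18 5 - 20 + 2 + 9 -

18 5 - 20 + 2 + 9 -


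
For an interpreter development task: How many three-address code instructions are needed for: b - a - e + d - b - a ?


Expression: b - a - e + d - b - a
Generating three-address code (respecting * over +/- precedence):
  Instruction 1: t1 = b - a
  Instruction 2: t2 = t1 - e
  Instruction 3: t3 = t2 + d
  Instruction 4: t4 = t3 - b
  Instruction 5: t5 = t4 - a
Total instructions: 5

5


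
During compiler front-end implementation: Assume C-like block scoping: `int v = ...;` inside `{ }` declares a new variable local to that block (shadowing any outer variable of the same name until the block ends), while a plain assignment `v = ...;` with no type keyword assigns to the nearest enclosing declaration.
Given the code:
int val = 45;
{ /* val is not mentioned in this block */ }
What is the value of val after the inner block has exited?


Analyzing scoping rules:
Outer scope: declares val = 45
Inner block: val is neither redeclared nor assigned -> unchanged
After the block -> 45
Result: 45

45


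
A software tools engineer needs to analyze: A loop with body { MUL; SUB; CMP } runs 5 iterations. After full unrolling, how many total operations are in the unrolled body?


Loop body operations: MUL, SUB, CMP (3 ops per iteration)
Unrolling 5 iterations:
  Iteration 1: MUL, SUB, CMP (3 ops)
  Iteration 2: MUL, SUB, CMP (3 ops)
  Iteration 3: MUL, SUB, CMP (3 ops)
  Iteration 4: MUL, SUB, CMP (3 ops)
  Iteration 5: MUL, SUB, CMP (3 ops)
Total: 5 iterations * 3 ops/iter = 15 operations

15


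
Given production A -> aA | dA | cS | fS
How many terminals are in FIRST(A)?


Production: A -> aA | dA | cS | fS
Examining each alternative for leading terminals:
  A -> aA : first terminal = 'a'
  A -> dA : first terminal = 'd'
  A -> cS : first terminal = 'c'
  A -> fS : first terminal = 'f'
FIRST(A) = {a, c, d, f}
Count: 4

4


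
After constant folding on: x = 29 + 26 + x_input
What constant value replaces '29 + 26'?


Identifying constant sub-expression:
  Original: x = 29 + 26 + x_input
  29 and 26 are both compile-time constants
  Evaluating: 29 + 26 = 55
  After folding: x = 55 + x_input

55


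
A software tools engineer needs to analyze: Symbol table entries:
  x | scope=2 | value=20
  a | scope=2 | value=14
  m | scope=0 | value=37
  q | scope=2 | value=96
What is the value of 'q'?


Searching symbol table for 'q':
  x | scope=2 | value=20
  a | scope=2 | value=14
  m | scope=0 | value=37
  q | scope=2 | value=96 <- MATCH
Found 'q' at scope 2 with value 96

96


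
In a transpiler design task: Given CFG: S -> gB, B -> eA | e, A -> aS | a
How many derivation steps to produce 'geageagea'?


Grammar: S -> gB, B -> eA | e, A -> aS | a
Deriving 'geageagea':
Step 1: S -> gB => gB
Step 2: B -> eA => geA
Step 3: A -> aS => geaS
Step 4: S -> gB => geagB
Step 5: B -> eA => geageA
Step 6: A -> aS => geageaS
Step 7: S -> gB => geageagB
Step 8: B -> eA => geageageA
Step 9: A -> a => geageagea
Total derivation steps: 9

9


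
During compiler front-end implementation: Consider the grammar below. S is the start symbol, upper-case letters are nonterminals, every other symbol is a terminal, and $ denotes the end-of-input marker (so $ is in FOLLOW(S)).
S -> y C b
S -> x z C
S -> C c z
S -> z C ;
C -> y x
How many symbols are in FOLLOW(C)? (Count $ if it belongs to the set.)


S is the start symbol and does not occur in any rule body, so FOLLOW(S) = {$}.
Examining every occurrence of C in a rule body:
  S -> y C b : C is followed by terminal 'b' -> add 'b'
  S -> x z C : C is at the right end -> add FOLLOW(S) = {$}
  S -> C c z : C is followed by terminal 'c' -> add 'c'
  S -> z C ; : C is followed by terminal ';' -> add ';'
  C -> y x : C does not occur in the body -> contributes nothing
FOLLOW(C) = {;, b, c, $}
Count: 4

4


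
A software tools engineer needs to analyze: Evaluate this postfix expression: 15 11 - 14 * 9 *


Processing tokens left to right:
Push 15, Push 11
Pop 15 and 11, compute 15 - 11 = 4, push 4
Push 14
Pop 4 and 14, compute 4 * 14 = 56, push 56
Push 9
Pop 56 and 9, compute 56 * 9 = 504, push 504
Stack result: 504

504


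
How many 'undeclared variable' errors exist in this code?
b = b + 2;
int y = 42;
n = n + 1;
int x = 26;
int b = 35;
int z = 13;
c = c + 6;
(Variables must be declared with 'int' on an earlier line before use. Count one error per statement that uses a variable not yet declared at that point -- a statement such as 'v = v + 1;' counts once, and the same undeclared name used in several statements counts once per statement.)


Scanning code line by line:
  Line 1: use 'b' -> ERROR (undeclared)
  Line 2: declare 'y' -> declared = ['y']
  Line 3: use 'n' -> ERROR (undeclared)
  Line 4: declare 'x' -> declared = ['x', 'y']
  Line 5: declare 'b' -> declared = ['b', 'x', 'y']
  Line 6: declare 'z' -> declared = ['b', 'x', 'y', 'z']
  Line 7: use 'c' -> ERROR (undeclared)
Total undeclared variable errors: 3

3


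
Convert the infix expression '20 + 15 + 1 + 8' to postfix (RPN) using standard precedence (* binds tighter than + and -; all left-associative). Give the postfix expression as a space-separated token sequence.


Applying the shunting-yard algorithm:
  Operand 20 -> output
  Push '+' onto operator stack -> op-stack: [+]
  Operand 15 -> output
  See '+' (prec 1); top '+' (prec 1) >= it -> pop '+' to output
  Push '+' onto operator stack -> op-stack: [+]
  Operand 1 -> output
  See '+' (prec 1); top '+' (prec 1) >= it -> pop '+' to output
  Push '+' onto operator stack -> op-stack: [+]
  Operand 8 -> output
  End of input: pop '+' to output
Postfix result: 20 15 + 1 + 8 +

20 15 + 1 + 8 +


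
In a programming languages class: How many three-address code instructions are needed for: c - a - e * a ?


Expression: c - a - e * a
Generating three-address code (respecting * over +/- precedence):
  Instruction 1: t1 = e * a
  Instruction 2: t2 = c - a
  Instruction 3: t3 = t2 - t1
Total instructions: 3

3


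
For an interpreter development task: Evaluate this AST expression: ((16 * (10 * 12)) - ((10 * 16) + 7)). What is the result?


Expression: ((16 * (10 * 12)) - ((10 * 16) + 7))
Evaluating step by step:
  10 * 12 = 120
  16 * 120 = 1920
  10 * 16 = 160
  160 + 7 = 167
  1920 - 167 = 1753
Result: 1753

1753


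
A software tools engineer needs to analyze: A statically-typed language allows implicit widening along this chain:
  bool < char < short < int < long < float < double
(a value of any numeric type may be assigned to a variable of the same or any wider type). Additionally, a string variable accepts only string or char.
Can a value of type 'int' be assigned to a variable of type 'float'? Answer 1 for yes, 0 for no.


Target variable type: float
Source value type: int
Numeric ranks: int=3, float=5
Widening allowed iff rank(source) <= rank(target): 3 <= 5? Yes
Result: 1

1


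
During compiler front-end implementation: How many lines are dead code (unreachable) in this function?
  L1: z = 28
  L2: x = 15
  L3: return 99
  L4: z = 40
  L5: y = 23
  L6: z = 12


Analyzing control flow:
  L1: reachable (before return)
  L2: reachable (before return)
  L3: reachable (return statement)
  L4: DEAD (after return at L3)
  L5: DEAD (after return at L3)
  L6: DEAD (after return at L3)
Return at L3, total lines = 6
Dead lines: L4 through L6
Count: 3

3


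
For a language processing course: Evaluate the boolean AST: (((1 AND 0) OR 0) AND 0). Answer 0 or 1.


Step 1: Evaluate inner node
  1 AND 0 = 0
Step 2: Evaluate next node
  0 OR 0 = 0
Step 3: Evaluate root node
  0 AND 0 = 0

0
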